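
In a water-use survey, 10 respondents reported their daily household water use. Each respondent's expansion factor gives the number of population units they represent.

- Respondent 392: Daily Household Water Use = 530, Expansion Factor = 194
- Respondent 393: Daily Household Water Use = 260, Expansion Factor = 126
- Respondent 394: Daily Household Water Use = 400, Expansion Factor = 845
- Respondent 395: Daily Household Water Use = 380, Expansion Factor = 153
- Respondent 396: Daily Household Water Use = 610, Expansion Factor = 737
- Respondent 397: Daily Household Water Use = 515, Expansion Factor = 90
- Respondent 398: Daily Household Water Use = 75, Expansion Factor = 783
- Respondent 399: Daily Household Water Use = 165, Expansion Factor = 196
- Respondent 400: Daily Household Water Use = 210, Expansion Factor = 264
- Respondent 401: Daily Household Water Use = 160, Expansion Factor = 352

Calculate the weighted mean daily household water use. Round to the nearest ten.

Weighted sum = 1230465
Sum of weights = 194 + 126 + 845 + 153 + 737 + 90 + 783 + 196 + 264 + 352 = 3740
Weighted mean = 1230465 / 3740 = 329.00134

330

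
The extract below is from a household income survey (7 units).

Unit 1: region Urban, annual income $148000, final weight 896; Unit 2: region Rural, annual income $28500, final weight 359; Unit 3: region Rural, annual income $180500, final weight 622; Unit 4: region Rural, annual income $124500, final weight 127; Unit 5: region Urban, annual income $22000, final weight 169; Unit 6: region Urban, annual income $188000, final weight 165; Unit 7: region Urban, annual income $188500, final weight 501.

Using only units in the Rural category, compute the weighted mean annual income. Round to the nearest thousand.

125000

Rural rows: 2, 3, 4
Weighted sum = 28500×359 + 180500×622 + 124500×127
  = 10231500 + 112271000 + 15811500 = 138314000
Sum of weights = 1108
Weighted mean = 138314000 / 1108 = 124832.13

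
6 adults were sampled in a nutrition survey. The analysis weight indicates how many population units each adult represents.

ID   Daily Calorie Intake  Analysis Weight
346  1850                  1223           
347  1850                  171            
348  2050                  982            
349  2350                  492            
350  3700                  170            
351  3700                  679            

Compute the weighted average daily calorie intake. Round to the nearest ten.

Weighted sum = 1850×1223 + 1850×171 + 2050×982 + 2350×492 + 3700×170 + 3700×679
  = 2262550 + 316350 + 2013100 + 1156200 + 629000 + 2512300 = 8889500
Sum of weights = 1223 + 171 + 982 + 492 + 170 + 679 = 3717
Weighted mean = 8889500 / 3717 = 2391.5792

2390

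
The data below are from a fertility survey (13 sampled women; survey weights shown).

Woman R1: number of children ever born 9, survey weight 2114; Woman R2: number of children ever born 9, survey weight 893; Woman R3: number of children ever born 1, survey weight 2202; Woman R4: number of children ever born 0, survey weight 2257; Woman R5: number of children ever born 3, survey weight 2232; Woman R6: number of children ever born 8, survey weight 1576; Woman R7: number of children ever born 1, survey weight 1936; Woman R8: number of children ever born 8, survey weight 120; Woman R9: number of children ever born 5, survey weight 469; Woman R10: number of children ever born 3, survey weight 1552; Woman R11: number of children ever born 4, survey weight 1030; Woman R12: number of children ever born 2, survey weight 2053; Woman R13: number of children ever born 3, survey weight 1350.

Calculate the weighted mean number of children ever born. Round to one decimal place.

Weighted sum = 70742
Sum of weights = 19784
Weighted mean = 70742 / 19784 = 3.5757178

3.6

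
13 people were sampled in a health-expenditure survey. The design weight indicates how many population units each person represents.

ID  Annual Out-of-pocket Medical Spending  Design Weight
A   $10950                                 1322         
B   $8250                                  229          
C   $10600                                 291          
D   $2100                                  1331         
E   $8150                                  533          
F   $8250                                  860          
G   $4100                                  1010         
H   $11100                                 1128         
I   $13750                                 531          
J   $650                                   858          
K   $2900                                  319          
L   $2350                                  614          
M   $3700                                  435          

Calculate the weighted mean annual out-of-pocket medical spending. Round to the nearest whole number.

Weighted sum = 62182050
Sum of weights = 9461
Weighted mean = 62182050 / 9461 = 6572.4606

6572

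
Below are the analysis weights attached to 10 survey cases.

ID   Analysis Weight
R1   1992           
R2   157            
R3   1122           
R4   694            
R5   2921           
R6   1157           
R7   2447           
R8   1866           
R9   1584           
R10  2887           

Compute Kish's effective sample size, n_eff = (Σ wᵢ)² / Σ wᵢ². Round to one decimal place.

7.9

Σ wᵢ = 1992 + 157 + 1122 + 694 + 2921 + 1157 + 2447 + 1866 + 1584 + 2887 = 16827
Σ wᵢ² = 3968064 + 24649 + 1258884 + 481636 + 8532241 + 1338649 + 5987809 + 3481956 + 2509056 + 8334769 = 35917713
n_eff = 16827² / 35917713 = 283147929 / 35917713 = 7.8832394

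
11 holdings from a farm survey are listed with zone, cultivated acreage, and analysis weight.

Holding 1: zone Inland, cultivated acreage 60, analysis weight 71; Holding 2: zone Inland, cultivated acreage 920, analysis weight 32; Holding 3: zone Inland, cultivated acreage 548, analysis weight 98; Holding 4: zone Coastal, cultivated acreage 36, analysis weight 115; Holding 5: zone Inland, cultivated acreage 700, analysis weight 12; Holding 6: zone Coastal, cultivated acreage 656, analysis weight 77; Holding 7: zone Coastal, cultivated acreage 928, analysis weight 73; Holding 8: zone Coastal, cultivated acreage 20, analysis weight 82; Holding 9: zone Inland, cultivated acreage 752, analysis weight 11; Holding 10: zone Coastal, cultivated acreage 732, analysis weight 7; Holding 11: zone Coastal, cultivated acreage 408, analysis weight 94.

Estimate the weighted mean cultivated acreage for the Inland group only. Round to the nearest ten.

460

Inland rows: 1, 2, 3, 5, 9
Weighted sum = 60×71 + 920×32 + 548×98 + 700×12 + 752×11
  = 4260 + 29440 + 53704 + 8400 + 8272 = 104076
Sum of weights = 224
Weighted mean = 104076 / 224 = 464.625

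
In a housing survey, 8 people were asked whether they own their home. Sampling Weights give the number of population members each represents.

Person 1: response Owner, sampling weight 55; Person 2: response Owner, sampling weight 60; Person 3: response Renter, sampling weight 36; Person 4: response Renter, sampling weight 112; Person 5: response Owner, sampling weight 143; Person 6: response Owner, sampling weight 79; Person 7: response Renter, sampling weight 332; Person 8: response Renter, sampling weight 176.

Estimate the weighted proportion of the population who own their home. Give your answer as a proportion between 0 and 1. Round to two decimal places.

Sum of weights for 'Owner' = 55 + 60 + 143 + 79 = 337
Total weight = 993
Weighted proportion = 337 / 993 = 0.33937563

0.34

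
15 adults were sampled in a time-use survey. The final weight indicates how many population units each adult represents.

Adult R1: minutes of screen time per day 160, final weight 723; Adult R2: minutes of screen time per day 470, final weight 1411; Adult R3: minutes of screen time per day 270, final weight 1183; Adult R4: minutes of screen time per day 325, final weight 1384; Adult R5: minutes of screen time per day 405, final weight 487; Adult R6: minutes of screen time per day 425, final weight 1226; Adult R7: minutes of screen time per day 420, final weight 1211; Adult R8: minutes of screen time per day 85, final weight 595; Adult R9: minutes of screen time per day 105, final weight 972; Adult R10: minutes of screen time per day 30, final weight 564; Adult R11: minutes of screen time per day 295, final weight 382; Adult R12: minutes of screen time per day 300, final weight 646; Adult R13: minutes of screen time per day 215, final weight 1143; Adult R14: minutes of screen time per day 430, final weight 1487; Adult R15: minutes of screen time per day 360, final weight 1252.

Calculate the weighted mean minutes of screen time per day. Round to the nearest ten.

Weighted sum = 4586885
Sum of weights = 14666
Weighted mean = 4586885 / 14666 = 312.75638

310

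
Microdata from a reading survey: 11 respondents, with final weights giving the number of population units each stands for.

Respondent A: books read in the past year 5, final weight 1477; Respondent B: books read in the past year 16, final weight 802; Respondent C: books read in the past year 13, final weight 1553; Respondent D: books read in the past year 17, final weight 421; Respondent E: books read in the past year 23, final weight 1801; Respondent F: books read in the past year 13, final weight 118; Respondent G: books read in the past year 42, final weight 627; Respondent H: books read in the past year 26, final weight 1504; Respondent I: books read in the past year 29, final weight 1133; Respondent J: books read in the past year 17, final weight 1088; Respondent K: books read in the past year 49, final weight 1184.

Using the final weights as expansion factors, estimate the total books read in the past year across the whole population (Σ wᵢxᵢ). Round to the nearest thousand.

Weighted total = 265327

265000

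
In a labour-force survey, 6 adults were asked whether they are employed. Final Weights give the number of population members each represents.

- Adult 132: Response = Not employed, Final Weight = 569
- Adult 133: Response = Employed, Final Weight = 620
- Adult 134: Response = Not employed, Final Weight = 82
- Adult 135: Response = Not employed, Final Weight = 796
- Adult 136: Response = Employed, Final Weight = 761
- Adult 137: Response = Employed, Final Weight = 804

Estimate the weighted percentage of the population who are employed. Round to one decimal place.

Sum of weights for 'Employed' = 620 + 761 + 804 = 2185
Total weight = 569 + 620 + 82 + 796 + 761 + 804 = 3632
Weighted proportion = 2185 / 3632 = 0.60159692 → 60.159692%

60.2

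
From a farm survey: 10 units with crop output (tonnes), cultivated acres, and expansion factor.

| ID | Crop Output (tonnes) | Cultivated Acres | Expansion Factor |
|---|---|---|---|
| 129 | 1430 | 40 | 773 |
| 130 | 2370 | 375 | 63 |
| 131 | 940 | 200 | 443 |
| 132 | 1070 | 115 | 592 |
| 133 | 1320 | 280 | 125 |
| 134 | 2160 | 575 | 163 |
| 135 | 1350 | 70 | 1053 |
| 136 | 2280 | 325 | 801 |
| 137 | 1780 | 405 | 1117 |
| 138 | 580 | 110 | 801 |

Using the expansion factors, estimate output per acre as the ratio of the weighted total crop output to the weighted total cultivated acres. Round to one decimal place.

7.0

Σ wᵢ·y = 1430×773 + 2370×63 + 940×443 + 1070×592 + 1320×125 + 2160×163 + 1350×1053 + 2280×801 + 1780×1117 + 580×801
  = 1105390 + 149310 + 416420 + 633440 + 165000 + 352080 + 1421550 + 1826280 + 1988260 + 464580 = 8522310
Σ wᵢ·x = 40×773 + 375×63 + 200×443 + 115×592 + 280×125 + 575×163 + 70×1053 + 325×801 + 405×1117 + 110×801
  = 30920 + 23625 + 88600 + 68080 + 35000 + 93725 + 73710 + 260325 + 452385 + 88110 = 1214480
Ratio = 8522310 / 1214480 = 7.0172502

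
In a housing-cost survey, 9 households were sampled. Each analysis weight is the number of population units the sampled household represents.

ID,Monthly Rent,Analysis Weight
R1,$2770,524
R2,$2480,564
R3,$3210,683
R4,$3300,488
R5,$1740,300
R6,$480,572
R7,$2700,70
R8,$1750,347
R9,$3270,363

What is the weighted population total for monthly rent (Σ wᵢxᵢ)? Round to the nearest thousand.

9433000

Weighted total = 2770×524 + 2480×564 + 3210×683 + 3300×488 + 1740×300 + 480×572 + 2700×70 + 1750×347 + 3270×363
  = 1451480 + 1398720 + 2192430 + 1610400 + 522000 + 274560 + 189000 + 607250 + 1187010 = 9432850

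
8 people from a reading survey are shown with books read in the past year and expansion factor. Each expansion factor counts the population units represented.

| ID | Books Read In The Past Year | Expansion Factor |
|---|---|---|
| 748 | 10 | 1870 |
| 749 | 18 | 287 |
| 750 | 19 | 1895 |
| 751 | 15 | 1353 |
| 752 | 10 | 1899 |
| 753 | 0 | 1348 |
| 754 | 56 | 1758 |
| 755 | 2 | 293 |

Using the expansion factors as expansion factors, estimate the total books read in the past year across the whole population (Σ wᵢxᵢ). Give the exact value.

198190

Weighted total = 10×1870 + 18×287 + 19×1895 + 15×1353 + 10×1899 + 0×1348 + 56×1758 + 2×293
  = 18700 + 5166 + 36005 + 20295 + 18990 + 0 + 98448 + 586 = 198190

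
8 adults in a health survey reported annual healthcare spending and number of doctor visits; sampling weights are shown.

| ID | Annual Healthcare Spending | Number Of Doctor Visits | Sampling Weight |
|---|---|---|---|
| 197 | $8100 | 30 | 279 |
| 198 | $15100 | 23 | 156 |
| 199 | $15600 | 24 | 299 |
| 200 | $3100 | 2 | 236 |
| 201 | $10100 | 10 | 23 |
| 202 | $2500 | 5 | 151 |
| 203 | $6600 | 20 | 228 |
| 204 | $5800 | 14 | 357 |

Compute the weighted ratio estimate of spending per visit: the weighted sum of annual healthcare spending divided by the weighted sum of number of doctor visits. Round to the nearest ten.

Σ wᵢ·y = 8100×279 + 15100×156 + 15600×299 + 3100×236 + 10100×23 + 2500×151 + 6600×228 + 5800×357
  = 2259900 + 2355600 + 4664400 + 731600 + 232300 + 377500 + 1504800 + 2070600 = 14196700
Σ wᵢ·x = 30×279 + 23×156 + 24×299 + 2×236 + 10×23 + 5×151 + 20×228 + 14×357
  = 30149
Ratio = 14196700 / 30149 = 470.88461

470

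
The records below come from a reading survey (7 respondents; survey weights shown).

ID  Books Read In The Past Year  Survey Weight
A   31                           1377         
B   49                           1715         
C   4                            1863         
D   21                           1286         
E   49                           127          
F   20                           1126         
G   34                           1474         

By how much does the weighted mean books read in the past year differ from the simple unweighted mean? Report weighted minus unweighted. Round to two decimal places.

-2.95

Unweighted sum = 31 + 49 + 4 + 21 + 49 + 20 + 34 = 208
Unweighted mean = 208 / 7 = 29.714286
Weighted sum = 31×1377 + 49×1715 + 4×1863 + 21×1286 + 49×127 + 20×1126 + 34×1474
  = 240039
Sum of weights = 1377 + 1715 + 1863 + 1286 + 127 + 1126 + 1474 = 8968
Weighted mean = 240039 / 8968 = 26.766169
Difference (weighted minus unweighted) = -2.9481171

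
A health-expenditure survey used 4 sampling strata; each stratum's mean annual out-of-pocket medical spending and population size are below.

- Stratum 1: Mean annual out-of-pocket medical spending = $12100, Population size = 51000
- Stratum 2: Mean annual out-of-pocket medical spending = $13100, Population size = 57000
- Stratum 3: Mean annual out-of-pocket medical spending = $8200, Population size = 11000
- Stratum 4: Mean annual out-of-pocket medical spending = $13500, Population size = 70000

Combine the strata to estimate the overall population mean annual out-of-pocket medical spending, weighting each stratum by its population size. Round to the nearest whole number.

Σ Nₕ·x̄ₕ = 2399000000
Σ Nₕ = 51000 + 57000 + 11000 + 70000 = 189000
Overall mean = 2399000000 / 189000 = 12693.122

12693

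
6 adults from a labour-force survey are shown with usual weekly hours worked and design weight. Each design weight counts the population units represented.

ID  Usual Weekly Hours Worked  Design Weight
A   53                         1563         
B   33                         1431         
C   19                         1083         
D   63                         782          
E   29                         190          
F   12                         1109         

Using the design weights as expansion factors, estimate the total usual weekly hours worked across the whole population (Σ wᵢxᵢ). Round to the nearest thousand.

Weighted total = 53×1563 + 33×1431 + 19×1083 + 63×782 + 29×190 + 12×1109
  = 218723

219000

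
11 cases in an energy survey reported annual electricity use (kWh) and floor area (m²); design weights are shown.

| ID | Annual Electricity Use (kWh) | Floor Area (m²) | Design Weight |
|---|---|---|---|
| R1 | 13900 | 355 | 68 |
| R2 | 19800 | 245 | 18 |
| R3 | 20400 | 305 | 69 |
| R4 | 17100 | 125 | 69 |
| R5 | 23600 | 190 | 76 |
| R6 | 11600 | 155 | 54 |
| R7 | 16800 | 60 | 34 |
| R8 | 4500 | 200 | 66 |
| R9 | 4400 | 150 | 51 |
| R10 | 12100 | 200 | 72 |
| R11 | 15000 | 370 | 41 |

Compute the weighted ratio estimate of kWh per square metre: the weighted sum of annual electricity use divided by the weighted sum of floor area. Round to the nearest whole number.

Σ wᵢ·y = 13900×68 + 19800×18 + 20400×69 + 17100×69 + 23600×76 + 11600×54 + 16800×34 + 4500×66 + 4400×51 + 12100×72 + 15000×41
  = 945200 + 356400 + 1407600 + 1179900 + 1793600 + 626400 + 571200 + 297000 + 224400 + 871200 + 615000 = 8887900
Σ wᵢ·x = 355×68 + 245×18 + 305×69 + 125×69 + 190×76 + 155×54 + 60×34 + 200×66 + 150×51 + 200×72 + 370×41
  = 133490
Ratio = 8887900 / 133490 = 66.581017

67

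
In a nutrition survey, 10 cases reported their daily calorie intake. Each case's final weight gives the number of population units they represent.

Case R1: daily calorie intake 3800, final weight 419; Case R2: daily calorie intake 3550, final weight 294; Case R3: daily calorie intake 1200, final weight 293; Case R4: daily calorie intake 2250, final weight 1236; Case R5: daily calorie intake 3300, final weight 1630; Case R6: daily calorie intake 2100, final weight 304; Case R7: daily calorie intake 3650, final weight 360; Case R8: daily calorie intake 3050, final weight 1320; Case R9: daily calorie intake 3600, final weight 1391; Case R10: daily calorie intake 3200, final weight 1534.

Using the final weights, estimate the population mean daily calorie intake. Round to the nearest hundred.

3100

Weighted sum = 3800×419 + 3550×294 + 1200×293 + 2250×1236 + 3300×1630 + 2100×304 + 3650×360 + 3050×1320 + 3600×1391 + 3200×1534
  = 27042300
Sum of weights = 419 + 294 + 293 + 1236 + 1630 + 304 + 360 + 1320 + 1391 + 1534 = 8781
Weighted mean = 27042300 / 8781 = 3079.6379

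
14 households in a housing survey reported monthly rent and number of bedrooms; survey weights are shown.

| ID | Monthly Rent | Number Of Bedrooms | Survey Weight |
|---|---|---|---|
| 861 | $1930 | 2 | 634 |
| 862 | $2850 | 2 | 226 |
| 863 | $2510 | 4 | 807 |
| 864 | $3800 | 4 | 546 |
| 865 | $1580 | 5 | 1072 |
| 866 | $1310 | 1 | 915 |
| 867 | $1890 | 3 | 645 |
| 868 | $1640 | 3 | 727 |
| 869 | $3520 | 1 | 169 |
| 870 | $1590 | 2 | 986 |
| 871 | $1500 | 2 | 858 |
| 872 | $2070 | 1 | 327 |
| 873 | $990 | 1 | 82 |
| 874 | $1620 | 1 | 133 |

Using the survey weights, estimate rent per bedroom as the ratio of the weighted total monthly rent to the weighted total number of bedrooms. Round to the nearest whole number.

Σ wᵢ·y = 15694980
Σ wᵢ·x = 21922
Ratio = 15694980 / 21922 = 715.94654

716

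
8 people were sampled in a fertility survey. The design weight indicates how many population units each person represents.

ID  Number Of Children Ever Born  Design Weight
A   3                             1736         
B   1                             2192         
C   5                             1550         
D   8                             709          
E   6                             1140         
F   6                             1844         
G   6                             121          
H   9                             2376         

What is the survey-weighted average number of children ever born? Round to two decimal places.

5.21

Weighted sum = 3×1736 + 1×2192 + 5×1550 + 8×709 + 6×1140 + 6×1844 + 6×121 + 9×2376
  = 5208 + 2192 + 7750 + 5672 + 6840 + 11064 + 726 + 21384 = 60836
Sum of weights = 1736 + 2192 + 1550 + 709 + 1140 + 1844 + 121 + 2376 = 11668
Weighted mean = 60836 / 11668 = 5.2139184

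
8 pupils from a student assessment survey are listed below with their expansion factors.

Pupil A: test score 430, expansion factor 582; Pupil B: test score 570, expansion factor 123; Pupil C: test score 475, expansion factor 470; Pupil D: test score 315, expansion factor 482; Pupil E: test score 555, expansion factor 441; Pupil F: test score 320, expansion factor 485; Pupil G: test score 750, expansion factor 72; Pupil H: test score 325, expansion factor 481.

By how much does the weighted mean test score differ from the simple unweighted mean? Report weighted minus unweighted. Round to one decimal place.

Unweighted sum = 430 + 570 + 475 + 315 + 555 + 320 + 750 + 325 = 3740
Unweighted mean = 3740 / 8 = 467.5
Weighted sum = 430×582 + 570×123 + 475×470 + 315×482 + 555×441 + 320×485 + 750×72 + 325×481
  = 1305730
Sum of weights = 582 + 123 + 470 + 482 + 441 + 485 + 72 + 481 = 3136
Weighted mean = 1305730 / 3136 = 416.36798
Difference (weighted minus unweighted) = -51.132015

-51.1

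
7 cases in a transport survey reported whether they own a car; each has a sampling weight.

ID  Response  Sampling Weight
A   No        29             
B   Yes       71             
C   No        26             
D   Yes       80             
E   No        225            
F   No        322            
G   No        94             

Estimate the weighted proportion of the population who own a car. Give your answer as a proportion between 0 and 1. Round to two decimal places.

Sum of weights for 'Yes' = 71 + 80 = 151
Total weight = 29 + 71 + 26 + 80 + 225 + 322 + 94 = 847
Weighted proportion = 151 / 847 = 0.17827627

0.18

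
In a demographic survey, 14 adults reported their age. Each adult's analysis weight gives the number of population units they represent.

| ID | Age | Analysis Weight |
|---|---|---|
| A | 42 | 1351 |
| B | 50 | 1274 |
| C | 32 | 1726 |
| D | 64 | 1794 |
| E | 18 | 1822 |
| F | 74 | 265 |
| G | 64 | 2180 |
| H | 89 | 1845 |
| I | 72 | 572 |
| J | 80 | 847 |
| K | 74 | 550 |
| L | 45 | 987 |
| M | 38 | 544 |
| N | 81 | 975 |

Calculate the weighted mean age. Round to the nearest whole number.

56

Weighted sum = 940327
Sum of weights = 16732
Weighted mean = 940327 / 16732 = 56.199319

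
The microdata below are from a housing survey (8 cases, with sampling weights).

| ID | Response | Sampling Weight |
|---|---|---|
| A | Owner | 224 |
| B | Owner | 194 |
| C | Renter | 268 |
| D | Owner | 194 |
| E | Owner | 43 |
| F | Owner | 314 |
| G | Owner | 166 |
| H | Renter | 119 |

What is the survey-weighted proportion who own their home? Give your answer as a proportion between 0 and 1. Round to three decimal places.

Sum of weights for 'Owner' = 224 + 194 + 194 + 43 + 314 + 166 = 1135
Total weight = 224 + 194 + 268 + 194 + 43 + 314 + 166 + 119 = 1522
Weighted proportion = 1135 / 1522 = 0.7457293

0.746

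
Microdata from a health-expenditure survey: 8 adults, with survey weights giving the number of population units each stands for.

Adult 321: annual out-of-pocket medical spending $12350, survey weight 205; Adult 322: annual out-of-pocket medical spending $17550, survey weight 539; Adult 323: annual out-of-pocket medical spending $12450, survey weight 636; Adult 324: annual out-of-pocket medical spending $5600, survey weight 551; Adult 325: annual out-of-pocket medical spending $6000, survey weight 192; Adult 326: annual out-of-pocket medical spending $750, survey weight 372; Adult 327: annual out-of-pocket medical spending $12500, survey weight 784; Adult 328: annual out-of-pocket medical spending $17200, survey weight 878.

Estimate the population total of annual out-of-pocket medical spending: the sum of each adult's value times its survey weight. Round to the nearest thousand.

Weighted total = 12350×205 + 17550×539 + 12450×636 + 5600×551 + 6000×192 + 750×372 + 12500×784 + 17200×878
  = 2531750 + 9459450 + 7918200 + 3085600 + 1152000 + 279000 + 9800000 + 15101600 = 49327600

49328000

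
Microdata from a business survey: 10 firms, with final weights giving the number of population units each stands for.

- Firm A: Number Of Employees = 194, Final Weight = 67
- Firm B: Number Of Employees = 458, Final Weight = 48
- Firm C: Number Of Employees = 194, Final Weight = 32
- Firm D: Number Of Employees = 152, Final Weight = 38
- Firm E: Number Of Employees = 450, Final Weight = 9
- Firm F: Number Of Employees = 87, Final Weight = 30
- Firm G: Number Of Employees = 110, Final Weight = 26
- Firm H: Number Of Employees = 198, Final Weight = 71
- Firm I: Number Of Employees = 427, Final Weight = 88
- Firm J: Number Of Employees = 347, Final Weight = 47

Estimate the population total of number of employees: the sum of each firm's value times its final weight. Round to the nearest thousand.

Weighted total = 194×67 + 458×48 + 194×32 + 152×38 + 450×9 + 87×30 + 110×26 + 198×71 + 427×88 + 347×47
  = 124429

124000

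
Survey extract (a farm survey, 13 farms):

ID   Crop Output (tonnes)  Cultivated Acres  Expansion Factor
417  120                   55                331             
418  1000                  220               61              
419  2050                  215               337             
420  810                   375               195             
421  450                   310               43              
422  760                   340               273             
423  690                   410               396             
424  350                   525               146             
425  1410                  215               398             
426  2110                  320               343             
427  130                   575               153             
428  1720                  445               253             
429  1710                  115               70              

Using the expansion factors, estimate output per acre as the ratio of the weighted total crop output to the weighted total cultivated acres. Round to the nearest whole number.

Σ wᵢ·y = 3360350
Σ wᵢ·x = 926305
Ratio = 3360350 / 926305 = 3.6276928

4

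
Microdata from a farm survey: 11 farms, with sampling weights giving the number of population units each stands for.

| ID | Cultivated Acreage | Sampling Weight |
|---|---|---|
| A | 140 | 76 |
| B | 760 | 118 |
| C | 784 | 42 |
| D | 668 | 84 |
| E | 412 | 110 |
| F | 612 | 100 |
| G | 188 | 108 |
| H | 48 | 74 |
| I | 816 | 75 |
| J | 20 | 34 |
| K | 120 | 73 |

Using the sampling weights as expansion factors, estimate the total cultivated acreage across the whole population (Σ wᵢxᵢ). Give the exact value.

390376

Weighted total = 390376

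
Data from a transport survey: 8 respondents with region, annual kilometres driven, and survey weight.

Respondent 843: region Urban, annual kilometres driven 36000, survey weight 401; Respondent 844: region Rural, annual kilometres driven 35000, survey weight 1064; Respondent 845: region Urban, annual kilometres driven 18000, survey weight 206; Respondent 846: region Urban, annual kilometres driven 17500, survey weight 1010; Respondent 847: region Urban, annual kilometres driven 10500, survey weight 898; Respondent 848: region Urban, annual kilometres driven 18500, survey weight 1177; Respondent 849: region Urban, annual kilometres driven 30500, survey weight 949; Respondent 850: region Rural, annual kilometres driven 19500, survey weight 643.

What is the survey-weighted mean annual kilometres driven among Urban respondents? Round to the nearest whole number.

20678

Urban rows: 843, 845, 846, 847, 848, 849
Weighted sum = 36000×401 + 18000×206 + 17500×1010 + 10500×898 + 18500×1177 + 30500×949
  = 14436000 + 3708000 + 17675000 + 9429000 + 21774500 + 28944500 = 95967000
Sum of weights = 401 + 206 + 1010 + 898 + 1177 + 949 = 4641
Weighted mean = 95967000 / 4641 = 20678.087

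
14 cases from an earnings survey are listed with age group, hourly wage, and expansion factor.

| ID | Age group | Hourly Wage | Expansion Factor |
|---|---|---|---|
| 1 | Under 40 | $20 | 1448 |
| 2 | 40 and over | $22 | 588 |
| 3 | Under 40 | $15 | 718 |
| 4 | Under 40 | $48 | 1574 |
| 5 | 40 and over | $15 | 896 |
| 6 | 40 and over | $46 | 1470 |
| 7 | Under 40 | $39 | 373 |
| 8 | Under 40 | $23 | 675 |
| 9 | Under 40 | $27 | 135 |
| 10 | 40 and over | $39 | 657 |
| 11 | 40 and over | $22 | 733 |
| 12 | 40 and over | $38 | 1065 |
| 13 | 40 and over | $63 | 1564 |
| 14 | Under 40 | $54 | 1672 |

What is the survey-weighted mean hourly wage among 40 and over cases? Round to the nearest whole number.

40 and over rows: 2, 5, 6, 10, 11, 12, 13
Weighted sum = 22×588 + 15×896 + 46×1470 + 39×657 + 22×733 + 38×1065 + 63×1564
  = 274747
Sum of weights = 588 + 896 + 1470 + 657 + 733 + 1065 + 1564 = 6973
Weighted mean = 274747 / 6973 = 39.401549

39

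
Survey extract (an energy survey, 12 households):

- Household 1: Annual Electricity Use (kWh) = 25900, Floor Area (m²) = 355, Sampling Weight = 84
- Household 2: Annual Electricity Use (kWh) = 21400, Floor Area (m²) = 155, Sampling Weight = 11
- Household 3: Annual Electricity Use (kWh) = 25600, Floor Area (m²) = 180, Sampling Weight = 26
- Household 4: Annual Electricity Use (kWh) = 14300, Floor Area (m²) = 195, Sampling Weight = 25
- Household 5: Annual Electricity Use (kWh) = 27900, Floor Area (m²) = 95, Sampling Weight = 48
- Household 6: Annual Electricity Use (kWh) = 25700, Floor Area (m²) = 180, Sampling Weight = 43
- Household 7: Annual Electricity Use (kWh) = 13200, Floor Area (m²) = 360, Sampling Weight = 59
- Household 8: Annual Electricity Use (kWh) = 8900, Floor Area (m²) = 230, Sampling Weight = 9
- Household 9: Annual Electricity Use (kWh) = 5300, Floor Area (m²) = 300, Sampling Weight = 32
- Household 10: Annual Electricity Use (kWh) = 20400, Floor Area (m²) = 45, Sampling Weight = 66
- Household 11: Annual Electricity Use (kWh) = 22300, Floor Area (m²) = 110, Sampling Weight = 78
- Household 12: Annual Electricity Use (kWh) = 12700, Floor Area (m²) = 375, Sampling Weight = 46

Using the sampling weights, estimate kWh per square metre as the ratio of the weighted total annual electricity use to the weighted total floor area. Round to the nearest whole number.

92

Σ wᵢ·y = 25900×84 + 21400×11 + 25600×26 + 14300×25 + 27900×48 + 25700×43 + 13200×59 + 8900×9 + 5300×32 + 20400×66 + 22300×78 + 12700×46
  = 2175600 + 235400 + 665600 + 357500 + 1339200 + 1105100 + 778800 + 80100 + 169600 + 1346400 + 1739400 + 584200 = 10576900
Σ wᵢ·x = 115090
Ratio = 10576900 / 115090 = 91.901121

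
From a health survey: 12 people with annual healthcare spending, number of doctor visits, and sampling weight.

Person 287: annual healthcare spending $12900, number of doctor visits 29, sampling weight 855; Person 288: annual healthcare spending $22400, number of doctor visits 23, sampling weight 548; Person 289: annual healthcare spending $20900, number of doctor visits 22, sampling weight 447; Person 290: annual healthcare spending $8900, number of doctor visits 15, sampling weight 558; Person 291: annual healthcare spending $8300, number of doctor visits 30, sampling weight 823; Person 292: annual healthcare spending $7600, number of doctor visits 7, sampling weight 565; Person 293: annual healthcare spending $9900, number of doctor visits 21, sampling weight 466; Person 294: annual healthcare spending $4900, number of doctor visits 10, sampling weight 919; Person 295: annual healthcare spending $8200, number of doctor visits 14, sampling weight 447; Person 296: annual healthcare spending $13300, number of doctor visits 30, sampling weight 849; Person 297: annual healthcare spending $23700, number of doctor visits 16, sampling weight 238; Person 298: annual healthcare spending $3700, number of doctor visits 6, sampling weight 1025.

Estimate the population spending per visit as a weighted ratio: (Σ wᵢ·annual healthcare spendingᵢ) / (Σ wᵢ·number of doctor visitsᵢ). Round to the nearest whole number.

568

Σ wᵢ·y = 12900×855 + 22400×548 + 20900×447 + 8900×558 + 8300×823 + 7600×565 + 9900×466 + 4900×919 + 8200×447 + 13300×849 + 23700×238 + 3700×1025
  = 11029500 + 12275200 + 9342300 + 4966200 + 6830900 + 4294000 + 4613400 + 4503100 + 3665400 + 11291700 + 5640600 + 3792500 = 82244800
Σ wᵢ·x = 29×855 + 23×548 + 22×447 + 15×558 + 30×823 + 7×565 + 21×466 + 10×919 + 14×447 + 30×849 + 16×238 + 6×1025
  = 24795 + 12604 + 9834 + 8370 + 24690 + 3955 + 9786 + 9190 + 6258 + 25470 + 3808 + 6150 = 144910
Ratio = 82244800 / 144910 = 567.55779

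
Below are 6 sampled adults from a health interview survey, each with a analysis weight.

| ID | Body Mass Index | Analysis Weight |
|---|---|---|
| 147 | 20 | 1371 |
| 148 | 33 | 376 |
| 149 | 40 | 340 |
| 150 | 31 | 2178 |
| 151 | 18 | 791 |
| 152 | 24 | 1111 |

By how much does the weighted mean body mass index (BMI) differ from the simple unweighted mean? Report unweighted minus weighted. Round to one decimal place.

Unweighted sum = 20 + 33 + 40 + 31 + 18 + 24 = 166
Unweighted mean = 166 / 6 = 27.666667
Weighted sum = 20×1371 + 33×376 + 40×340 + 31×2178 + 18×791 + 24×1111
  = 27420 + 12408 + 13600 + 67518 + 14238 + 26664 = 161848
Sum of weights = 6167
Weighted mean = 161848 / 6167 = 26.244203
Difference (unweighted minus weighted) = 1.4224637

1.4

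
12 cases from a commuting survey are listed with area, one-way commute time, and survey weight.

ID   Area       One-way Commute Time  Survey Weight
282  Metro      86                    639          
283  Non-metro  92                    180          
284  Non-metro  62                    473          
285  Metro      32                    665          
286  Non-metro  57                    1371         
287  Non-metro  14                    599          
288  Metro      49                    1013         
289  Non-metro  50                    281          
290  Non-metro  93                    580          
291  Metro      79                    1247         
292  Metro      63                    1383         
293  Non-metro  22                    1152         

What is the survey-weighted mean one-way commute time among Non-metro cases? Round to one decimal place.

48.7

Non-metro rows: 283, 284, 286, 287, 289, 290, 293
Weighted sum = 225753
Sum of weights = 180 + 473 + 1371 + 599 + 281 + 580 + 1152 = 4636
Weighted mean = 225753 / 4636 = 48.695643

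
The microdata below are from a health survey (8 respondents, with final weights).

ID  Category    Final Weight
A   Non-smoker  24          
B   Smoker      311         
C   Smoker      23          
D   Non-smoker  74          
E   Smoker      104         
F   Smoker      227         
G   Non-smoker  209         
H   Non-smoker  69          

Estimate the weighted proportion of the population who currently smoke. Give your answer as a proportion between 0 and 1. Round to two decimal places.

0.64

Sum of weights for 'Smoker' = 311 + 23 + 104 + 227 = 665
Total weight = 24 + 311 + 23 + 74 + 104 + 227 + 209 + 69 = 1041
Weighted proportion = 665 / 1041 = 0.63880884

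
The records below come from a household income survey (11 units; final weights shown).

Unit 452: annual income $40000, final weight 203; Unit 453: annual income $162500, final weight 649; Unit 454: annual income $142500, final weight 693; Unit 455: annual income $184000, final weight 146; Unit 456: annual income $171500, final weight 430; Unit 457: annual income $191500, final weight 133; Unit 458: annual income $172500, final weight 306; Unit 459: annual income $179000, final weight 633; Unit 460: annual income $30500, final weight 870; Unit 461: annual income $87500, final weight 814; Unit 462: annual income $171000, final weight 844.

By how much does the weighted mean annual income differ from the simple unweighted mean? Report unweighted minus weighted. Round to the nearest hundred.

Unweighted sum = 1532500
Unweighted mean = 1532500 / 11 = 139318.18
Weighted sum = 40000×203 + 162500×649 + 142500×693 + 184000×146 + 171500×430 + 191500×133 + 172500×306 + 179000×633 + 30500×870 + 87500×814 + 171000×844
  = 8120000 + 105462500 + 98752500 + 26864000 + 73745000 + 25469500 + 52785000 + 113307000 + 26535000 + 71225000 + 144324000 = 746589500
Sum of weights = 203 + 649 + 693 + 146 + 430 + 133 + 306 + 633 + 870 + 814 + 844 = 5721
Weighted mean = 746589500 / 5721 = 130499.83
Difference (unweighted minus weighted) = 8818.3566

8800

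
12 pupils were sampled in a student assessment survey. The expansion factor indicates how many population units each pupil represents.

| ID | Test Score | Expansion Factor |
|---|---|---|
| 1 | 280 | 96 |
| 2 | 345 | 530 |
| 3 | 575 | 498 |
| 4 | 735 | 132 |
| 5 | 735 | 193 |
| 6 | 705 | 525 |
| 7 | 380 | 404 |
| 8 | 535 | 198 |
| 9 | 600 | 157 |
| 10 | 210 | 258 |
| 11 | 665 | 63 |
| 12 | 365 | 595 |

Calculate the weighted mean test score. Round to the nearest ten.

490

Weighted sum = 280×96 + 345×530 + 575×498 + 735×132 + 735×193 + 705×525 + 380×404 + 535×198 + 600×157 + 210×258 + 665×63 + 365×595
  = 26880 + 182850 + 286350 + 97020 + 141855 + 370125 + 153520 + 105930 + 94200 + 54180 + 41895 + 217175 = 1771980
Sum of weights = 96 + 530 + 498 + 132 + 193 + 525 + 404 + 198 + 157 + 258 + 63 + 595 = 3649
Weighted mean = 1771980 / 3649 = 485.60702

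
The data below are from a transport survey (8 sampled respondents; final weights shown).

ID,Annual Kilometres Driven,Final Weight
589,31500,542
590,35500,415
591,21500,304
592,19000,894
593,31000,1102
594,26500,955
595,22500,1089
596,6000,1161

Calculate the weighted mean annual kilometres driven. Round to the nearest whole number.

22635

Weighted sum = 146265500
Sum of weights = 542 + 415 + 304 + 894 + 1102 + 955 + 1089 + 1161 = 6462
Weighted mean = 146265500 / 6462 = 22634.711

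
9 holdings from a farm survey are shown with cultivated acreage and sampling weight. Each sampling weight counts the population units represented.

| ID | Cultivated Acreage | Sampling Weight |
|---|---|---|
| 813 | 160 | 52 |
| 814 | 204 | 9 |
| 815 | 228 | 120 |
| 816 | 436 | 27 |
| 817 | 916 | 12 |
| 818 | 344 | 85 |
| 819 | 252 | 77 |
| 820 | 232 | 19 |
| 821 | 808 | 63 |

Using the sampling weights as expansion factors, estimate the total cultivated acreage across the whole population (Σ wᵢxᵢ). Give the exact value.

164236

Weighted total = 160×52 + 204×9 + 228×120 + 436×27 + 916×12 + 344×85 + 252×77 + 232×19 + 808×63
  = 8320 + 1836 + 27360 + 11772 + 10992 + 29240 + 19404 + 4408 + 50904 = 164236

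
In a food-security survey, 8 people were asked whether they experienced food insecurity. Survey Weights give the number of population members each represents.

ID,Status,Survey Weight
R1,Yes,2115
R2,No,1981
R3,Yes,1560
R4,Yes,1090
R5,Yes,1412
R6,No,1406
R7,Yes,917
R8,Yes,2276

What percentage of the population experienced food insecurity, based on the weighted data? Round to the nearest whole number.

Sum of weights for 'Yes' = 2115 + 1560 + 1090 + 1412 + 917 + 2276 = 9370
Total weight = 12757
Weighted proportion = 9370 / 12757 = 0.73449871 → 73.449871%

73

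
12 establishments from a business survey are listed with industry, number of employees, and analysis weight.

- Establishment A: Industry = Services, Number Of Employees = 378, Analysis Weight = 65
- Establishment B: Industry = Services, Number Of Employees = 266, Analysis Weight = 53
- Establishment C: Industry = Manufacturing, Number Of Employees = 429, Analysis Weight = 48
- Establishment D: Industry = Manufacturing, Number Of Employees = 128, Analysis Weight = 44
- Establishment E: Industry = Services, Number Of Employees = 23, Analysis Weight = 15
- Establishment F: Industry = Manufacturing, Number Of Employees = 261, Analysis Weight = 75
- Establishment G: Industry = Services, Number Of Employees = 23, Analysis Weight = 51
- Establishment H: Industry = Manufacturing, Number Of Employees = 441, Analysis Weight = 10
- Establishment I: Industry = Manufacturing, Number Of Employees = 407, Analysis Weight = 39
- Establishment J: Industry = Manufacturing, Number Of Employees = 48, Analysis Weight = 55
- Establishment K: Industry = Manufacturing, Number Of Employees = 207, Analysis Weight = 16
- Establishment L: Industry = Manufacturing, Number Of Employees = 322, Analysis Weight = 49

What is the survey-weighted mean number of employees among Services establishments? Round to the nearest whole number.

Services rows: A, B, E, G
Weighted sum = 378×65 + 266×53 + 23×15 + 23×51
  = 24570 + 14098 + 345 + 1173 = 40186
Sum of weights = 184
Weighted mean = 40186 / 184 = 218.40217

218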